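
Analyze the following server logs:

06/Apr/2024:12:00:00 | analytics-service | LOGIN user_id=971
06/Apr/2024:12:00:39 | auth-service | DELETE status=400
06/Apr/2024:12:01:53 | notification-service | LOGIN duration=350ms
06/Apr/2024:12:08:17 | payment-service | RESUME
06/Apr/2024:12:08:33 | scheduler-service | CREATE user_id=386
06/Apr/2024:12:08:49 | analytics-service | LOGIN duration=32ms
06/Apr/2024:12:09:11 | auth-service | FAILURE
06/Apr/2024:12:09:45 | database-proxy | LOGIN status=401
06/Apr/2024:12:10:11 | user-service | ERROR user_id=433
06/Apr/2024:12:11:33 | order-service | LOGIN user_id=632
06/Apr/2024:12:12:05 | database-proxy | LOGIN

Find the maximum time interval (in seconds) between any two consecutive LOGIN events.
416

To find the longest gap:

1. Extract all LOGIN events in chronological order
2. Calculate time differences between consecutive events
3. Find the maximum difference
4. Longest gap: 416 seconds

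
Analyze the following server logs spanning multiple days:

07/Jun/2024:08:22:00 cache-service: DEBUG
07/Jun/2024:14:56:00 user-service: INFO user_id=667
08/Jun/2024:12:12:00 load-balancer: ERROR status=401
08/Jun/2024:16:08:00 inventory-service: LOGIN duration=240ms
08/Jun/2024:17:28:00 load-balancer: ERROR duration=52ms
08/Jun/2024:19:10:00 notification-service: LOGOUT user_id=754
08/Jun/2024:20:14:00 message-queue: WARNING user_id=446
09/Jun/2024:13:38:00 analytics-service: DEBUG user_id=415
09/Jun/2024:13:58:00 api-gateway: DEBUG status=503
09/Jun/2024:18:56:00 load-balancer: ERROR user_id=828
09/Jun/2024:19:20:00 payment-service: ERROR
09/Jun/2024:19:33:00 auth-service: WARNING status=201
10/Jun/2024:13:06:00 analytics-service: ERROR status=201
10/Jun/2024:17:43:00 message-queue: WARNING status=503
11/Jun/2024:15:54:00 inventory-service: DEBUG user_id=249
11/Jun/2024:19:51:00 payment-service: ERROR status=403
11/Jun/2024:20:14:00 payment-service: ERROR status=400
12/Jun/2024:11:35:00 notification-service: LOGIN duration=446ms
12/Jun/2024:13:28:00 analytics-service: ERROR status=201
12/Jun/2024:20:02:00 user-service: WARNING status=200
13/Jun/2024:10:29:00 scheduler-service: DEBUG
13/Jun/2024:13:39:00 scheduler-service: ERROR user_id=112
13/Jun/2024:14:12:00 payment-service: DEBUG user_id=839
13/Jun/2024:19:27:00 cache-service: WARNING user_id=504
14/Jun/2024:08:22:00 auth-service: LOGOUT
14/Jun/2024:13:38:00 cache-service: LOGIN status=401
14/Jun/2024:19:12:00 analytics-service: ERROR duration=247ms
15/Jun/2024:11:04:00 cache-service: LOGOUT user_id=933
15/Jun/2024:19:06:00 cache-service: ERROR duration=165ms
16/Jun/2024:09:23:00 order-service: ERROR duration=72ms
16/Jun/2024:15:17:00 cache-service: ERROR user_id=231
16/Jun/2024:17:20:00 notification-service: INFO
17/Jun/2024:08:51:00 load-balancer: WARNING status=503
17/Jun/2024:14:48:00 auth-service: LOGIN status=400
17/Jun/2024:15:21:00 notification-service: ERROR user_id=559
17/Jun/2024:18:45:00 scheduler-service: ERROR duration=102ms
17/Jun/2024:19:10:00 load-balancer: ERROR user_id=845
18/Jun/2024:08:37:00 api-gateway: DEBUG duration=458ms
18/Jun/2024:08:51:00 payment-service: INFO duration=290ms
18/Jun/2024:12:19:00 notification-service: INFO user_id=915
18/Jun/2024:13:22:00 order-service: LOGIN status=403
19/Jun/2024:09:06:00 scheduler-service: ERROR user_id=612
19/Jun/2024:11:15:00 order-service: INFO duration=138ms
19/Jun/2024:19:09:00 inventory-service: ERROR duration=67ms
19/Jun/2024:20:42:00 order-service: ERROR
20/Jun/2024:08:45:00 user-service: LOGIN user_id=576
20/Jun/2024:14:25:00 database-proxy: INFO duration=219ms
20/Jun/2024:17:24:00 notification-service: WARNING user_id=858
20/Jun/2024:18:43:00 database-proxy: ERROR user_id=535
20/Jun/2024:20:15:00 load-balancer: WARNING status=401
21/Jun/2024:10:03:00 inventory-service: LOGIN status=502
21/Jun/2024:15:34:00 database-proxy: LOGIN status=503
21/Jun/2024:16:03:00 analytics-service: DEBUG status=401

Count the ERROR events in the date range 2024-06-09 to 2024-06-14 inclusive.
8

To filter by date range:

1. Date range: 2024-06-09 through 2024-06-14, both dates inclusive
2. Filter for ERROR events whose date falls in this range
3. Count matching events: 8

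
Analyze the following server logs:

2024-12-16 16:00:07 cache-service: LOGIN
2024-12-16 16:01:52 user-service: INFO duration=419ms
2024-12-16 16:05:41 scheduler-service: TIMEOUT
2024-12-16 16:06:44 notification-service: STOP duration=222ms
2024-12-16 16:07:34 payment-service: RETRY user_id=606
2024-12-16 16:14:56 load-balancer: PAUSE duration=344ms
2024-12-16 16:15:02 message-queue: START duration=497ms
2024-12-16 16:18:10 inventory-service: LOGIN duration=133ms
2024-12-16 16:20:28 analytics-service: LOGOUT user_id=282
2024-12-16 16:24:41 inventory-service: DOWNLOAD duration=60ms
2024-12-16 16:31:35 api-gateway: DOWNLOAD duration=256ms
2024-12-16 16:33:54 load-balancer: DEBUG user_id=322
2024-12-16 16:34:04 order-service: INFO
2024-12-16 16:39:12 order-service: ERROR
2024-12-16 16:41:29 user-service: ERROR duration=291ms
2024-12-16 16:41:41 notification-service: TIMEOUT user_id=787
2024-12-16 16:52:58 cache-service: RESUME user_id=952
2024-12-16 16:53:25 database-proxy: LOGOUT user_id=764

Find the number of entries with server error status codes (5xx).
0

To find matching entries:

1. Pattern to match: server error status codes (5xx)
2. Scan each log entry for the pattern
3. Count matches: 0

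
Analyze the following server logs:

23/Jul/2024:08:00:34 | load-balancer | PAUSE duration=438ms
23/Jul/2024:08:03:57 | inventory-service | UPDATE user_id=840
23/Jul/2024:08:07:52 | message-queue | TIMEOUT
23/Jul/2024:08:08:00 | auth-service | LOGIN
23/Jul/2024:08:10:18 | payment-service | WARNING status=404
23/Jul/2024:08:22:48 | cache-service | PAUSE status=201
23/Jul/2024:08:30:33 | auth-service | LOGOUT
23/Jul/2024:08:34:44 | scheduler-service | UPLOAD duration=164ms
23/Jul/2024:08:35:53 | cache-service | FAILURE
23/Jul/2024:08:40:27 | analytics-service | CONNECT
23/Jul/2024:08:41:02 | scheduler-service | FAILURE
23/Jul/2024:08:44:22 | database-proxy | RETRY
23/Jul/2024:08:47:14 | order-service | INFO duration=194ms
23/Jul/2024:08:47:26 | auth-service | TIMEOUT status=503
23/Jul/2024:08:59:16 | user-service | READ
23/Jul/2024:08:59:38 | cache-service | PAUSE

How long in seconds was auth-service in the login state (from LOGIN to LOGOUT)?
1353

To calculate state duration:

1. Find LOGIN event for auth-service: 23/Jul/2024:08:08:00
2. Find LOGOUT event for auth-service: 23/Jul/2024:08:30:33
3. Calculate duration: 23/Jul/2024:08:30:33 - 23/Jul/2024:08:08:00 = 1353 seconds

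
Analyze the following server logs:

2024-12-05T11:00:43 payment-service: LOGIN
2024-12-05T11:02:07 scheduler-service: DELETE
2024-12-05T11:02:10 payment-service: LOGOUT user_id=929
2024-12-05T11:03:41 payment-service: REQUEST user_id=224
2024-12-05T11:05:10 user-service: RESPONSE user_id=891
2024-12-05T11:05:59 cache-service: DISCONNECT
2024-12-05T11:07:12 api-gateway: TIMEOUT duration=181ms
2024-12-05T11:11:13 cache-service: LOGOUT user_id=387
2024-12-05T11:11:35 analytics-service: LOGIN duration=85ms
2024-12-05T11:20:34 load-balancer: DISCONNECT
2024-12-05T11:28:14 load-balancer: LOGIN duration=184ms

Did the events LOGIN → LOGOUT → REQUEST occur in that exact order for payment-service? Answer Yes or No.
Yes

To verify sequence order:

1. Find all events in sequence LOGIN → LOGOUT → REQUEST for payment-service
2. Extract their timestamps
3. Check if timestamps are in ascending order
4. Result: Yes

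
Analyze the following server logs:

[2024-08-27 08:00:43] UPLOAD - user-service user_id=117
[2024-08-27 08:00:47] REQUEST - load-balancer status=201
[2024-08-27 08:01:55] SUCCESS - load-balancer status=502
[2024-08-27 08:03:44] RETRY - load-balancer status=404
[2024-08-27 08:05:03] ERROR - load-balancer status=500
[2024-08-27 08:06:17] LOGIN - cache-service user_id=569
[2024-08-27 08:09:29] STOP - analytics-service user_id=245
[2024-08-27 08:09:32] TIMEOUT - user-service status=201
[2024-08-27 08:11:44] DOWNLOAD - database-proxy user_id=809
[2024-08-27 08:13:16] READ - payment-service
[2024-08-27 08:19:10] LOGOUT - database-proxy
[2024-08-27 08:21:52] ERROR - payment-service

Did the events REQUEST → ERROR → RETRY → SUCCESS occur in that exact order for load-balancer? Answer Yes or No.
No

To verify sequence order:

1. Find all events in sequence REQUEST → ERROR → RETRY → SUCCESS for load-balancer
2. Extract their timestamps
3. Check if timestamps are in ascending order
4. Result: No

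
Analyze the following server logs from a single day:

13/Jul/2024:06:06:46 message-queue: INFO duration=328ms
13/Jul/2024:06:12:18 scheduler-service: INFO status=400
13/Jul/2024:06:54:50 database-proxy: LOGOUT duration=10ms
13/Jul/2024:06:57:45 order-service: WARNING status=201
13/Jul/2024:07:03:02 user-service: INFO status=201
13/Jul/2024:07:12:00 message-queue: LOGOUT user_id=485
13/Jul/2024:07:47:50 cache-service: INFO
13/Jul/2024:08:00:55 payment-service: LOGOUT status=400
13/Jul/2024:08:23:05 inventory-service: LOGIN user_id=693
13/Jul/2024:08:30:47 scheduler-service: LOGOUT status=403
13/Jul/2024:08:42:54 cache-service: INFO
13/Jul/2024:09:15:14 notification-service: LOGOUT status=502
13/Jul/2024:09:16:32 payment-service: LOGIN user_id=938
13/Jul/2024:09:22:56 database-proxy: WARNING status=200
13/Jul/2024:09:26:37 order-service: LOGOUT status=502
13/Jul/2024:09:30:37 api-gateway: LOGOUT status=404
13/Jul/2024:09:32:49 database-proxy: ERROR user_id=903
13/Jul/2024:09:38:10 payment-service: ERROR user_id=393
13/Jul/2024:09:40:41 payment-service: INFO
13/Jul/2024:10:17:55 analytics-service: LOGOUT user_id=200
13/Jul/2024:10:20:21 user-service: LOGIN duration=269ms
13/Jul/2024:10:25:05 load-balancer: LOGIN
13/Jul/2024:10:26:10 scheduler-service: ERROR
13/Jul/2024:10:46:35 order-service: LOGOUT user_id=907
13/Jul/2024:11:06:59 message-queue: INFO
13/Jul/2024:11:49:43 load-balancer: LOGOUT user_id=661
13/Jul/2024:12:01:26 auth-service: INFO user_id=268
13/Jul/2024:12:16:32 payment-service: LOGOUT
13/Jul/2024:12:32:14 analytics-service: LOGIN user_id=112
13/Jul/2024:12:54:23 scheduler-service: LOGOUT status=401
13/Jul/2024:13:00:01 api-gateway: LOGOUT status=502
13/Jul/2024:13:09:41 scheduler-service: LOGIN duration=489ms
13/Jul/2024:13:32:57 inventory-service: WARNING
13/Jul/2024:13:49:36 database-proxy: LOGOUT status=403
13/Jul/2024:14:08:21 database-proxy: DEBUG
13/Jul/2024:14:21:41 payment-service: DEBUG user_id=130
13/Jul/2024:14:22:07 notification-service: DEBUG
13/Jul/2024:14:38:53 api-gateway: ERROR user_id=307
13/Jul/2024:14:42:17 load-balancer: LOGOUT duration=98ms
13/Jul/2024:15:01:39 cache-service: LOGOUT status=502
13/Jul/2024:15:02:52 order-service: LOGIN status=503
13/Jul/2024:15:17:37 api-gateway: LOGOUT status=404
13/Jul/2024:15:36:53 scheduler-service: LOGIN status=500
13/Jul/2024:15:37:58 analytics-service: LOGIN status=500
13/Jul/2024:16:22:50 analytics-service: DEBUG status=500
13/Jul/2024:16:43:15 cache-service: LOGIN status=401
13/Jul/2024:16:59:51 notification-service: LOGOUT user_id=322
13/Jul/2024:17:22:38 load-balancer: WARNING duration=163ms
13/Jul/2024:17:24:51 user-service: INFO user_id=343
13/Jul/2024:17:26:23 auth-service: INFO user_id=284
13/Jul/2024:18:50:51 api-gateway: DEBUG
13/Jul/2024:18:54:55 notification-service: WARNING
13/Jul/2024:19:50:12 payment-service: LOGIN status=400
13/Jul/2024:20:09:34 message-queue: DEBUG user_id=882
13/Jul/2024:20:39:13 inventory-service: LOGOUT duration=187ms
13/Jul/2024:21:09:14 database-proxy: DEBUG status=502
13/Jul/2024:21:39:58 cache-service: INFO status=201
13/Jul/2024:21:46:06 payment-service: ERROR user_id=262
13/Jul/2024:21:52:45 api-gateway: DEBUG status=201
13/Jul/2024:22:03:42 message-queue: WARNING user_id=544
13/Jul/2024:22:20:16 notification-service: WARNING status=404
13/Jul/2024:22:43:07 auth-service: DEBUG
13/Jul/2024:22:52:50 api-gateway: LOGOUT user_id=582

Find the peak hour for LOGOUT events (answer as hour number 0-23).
9

To find the peak hour:

1. Group all LOGOUT events by hour
2. Count events in each hour
3. Find hour with maximum count
4. Peak hour: 9 (with 3 events)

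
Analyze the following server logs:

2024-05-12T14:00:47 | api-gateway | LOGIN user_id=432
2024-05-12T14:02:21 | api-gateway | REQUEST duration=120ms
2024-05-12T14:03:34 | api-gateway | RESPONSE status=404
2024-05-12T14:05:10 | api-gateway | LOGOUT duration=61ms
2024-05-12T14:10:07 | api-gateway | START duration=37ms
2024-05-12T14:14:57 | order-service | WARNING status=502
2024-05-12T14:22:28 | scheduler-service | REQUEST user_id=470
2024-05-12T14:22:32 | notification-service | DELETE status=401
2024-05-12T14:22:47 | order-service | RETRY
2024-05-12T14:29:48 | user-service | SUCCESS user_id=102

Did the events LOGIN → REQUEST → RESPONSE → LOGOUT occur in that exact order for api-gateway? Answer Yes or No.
Yes

To verify sequence order:

1. Find all events in sequence LOGIN → REQUEST → RESPONSE → LOGOUT for api-gateway
2. Extract their timestamps
3. Check if timestamps are in ascending order
4. Result: Yes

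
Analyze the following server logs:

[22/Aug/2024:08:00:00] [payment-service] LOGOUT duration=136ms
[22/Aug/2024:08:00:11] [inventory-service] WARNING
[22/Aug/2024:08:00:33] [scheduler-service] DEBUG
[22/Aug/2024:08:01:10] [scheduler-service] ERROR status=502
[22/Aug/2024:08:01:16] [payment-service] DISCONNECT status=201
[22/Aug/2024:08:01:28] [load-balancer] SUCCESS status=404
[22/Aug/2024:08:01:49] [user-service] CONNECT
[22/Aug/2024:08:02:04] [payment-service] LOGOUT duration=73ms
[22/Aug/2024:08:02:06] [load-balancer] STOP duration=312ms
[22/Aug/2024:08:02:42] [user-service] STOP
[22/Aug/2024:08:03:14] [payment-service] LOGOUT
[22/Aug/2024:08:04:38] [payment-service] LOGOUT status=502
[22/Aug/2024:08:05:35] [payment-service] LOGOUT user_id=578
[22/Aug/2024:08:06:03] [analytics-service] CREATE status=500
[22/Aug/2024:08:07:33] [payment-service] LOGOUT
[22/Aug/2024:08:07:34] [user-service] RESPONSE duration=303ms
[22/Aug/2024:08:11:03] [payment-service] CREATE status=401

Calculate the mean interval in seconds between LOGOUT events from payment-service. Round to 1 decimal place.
90.6

To calculate average interval:

1. Find all LOGOUT events for payment-service in order
2. Calculate time gaps between consecutive events
3. Compute mean of gaps: 453 / 5 = 90.6 seconds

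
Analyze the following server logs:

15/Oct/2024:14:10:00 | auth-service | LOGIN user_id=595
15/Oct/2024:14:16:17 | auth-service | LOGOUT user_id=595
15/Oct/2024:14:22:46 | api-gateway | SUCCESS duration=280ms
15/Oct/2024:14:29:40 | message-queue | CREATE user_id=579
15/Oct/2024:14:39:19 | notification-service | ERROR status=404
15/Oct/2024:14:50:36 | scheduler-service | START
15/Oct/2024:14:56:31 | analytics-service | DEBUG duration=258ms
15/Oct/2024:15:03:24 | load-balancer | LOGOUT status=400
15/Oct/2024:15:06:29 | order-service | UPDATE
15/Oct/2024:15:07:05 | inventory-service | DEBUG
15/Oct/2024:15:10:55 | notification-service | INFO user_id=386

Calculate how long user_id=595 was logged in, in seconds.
377

To calculate session duration:

1. Find LOGIN event for user_id=595: 15/Oct/2024:14:10:00
2. Find LOGOUT event for user_id=595: 15/Oct/2024:14:16:17
3. Session duration: 15/Oct/2024:14:16:17 - 15/Oct/2024:14:10:00 = 377 seconds (6 minutes)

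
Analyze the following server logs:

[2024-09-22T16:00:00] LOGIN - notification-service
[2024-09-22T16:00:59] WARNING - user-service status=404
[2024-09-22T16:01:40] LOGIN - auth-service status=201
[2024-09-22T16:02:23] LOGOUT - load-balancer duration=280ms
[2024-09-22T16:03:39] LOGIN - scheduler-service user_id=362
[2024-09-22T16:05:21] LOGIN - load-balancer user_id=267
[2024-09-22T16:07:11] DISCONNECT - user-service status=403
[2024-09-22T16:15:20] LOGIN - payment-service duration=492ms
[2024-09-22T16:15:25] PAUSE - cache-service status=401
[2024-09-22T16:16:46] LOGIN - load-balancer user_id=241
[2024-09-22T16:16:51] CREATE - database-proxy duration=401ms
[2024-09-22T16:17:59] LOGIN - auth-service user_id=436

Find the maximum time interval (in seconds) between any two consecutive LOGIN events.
599

To find the longest gap:

1. Extract all LOGIN events in chronological order
2. Calculate time differences between consecutive events
3. Find the maximum difference
4. Longest gap: 599 seconds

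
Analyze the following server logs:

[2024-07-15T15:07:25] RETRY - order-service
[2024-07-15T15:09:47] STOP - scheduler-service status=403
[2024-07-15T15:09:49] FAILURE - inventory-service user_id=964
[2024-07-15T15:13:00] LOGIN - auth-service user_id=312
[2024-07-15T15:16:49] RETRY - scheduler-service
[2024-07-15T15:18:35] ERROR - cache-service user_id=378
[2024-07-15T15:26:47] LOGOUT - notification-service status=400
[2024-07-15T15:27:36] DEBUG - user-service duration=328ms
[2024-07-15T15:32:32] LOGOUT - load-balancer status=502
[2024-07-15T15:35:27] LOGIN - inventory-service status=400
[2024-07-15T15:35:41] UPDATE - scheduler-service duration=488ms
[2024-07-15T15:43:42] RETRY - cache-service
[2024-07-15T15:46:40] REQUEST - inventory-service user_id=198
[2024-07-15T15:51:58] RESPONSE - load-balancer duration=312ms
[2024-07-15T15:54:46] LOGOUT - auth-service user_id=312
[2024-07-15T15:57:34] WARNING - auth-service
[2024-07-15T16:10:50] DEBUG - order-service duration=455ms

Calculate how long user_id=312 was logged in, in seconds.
2506

To calculate session duration:

1. Find LOGIN event for user_id=312: 2024-07-15T15:13:00
2. Find LOGOUT event for user_id=312: 2024-07-15T15:54:46
3. Session duration: 2024-07-15T15:54:46 - 2024-07-15T15:13:00 = 2506 seconds (41 minutes)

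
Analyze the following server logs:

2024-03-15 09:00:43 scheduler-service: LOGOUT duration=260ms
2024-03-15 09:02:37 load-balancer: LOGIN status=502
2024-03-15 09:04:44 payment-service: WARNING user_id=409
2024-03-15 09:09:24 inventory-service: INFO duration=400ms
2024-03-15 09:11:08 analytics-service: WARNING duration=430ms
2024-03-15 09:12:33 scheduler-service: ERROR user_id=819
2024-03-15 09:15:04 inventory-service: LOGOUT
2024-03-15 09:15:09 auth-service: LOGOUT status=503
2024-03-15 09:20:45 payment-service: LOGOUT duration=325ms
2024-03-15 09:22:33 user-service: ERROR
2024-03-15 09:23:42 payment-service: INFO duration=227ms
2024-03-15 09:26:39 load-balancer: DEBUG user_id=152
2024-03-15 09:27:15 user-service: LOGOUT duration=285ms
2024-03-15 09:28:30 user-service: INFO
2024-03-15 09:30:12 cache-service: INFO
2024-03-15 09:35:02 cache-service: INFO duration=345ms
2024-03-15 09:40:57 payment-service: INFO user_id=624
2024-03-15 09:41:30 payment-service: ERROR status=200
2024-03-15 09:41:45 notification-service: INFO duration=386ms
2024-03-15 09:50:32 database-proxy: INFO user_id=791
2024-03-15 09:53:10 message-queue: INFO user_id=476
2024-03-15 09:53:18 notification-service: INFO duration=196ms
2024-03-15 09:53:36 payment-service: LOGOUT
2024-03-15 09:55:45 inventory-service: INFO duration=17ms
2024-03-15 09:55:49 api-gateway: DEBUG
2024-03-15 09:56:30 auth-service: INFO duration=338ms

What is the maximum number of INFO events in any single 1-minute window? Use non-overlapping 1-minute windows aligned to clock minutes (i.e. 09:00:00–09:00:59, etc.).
2

To find the burst window:

1. Divide the log period into non-overlapping 1-minute windows starting at 09:00
2. Count INFO events in each window
3. Find the window with maximum count
4. Maximum events in a window: 2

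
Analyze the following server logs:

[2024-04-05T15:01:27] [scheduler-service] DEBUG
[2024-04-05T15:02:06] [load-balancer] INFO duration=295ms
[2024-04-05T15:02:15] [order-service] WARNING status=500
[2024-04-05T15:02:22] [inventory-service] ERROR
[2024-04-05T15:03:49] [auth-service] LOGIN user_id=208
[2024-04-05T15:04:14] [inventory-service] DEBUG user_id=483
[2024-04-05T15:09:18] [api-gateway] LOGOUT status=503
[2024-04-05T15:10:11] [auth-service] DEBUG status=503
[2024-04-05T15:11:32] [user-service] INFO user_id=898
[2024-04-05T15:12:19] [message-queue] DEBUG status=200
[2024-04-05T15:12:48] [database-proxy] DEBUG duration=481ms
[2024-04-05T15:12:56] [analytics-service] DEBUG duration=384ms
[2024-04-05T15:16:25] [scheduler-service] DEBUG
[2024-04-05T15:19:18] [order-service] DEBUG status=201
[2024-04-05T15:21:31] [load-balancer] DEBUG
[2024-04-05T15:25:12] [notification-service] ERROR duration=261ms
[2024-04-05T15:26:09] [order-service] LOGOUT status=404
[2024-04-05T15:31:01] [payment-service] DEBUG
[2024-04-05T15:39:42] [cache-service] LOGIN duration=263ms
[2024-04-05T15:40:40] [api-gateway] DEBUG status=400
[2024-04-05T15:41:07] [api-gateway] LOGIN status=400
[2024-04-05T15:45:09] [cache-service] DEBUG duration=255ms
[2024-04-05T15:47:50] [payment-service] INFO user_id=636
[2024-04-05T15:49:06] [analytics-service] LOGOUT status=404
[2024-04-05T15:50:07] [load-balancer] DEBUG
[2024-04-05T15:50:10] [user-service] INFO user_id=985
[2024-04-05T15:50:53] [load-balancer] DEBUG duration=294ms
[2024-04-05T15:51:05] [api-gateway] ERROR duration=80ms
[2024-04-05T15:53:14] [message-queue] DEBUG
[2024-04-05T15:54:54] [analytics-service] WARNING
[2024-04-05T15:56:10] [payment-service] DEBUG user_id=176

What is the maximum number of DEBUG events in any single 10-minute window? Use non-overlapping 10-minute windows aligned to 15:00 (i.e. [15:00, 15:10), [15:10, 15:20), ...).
6

To find the burst window:

1. Divide the log period into non-overlapping 10-minute windows starting at 15:00
2. Count DEBUG events in each window
3. Find the window with maximum count
4. Maximum events in a window: 6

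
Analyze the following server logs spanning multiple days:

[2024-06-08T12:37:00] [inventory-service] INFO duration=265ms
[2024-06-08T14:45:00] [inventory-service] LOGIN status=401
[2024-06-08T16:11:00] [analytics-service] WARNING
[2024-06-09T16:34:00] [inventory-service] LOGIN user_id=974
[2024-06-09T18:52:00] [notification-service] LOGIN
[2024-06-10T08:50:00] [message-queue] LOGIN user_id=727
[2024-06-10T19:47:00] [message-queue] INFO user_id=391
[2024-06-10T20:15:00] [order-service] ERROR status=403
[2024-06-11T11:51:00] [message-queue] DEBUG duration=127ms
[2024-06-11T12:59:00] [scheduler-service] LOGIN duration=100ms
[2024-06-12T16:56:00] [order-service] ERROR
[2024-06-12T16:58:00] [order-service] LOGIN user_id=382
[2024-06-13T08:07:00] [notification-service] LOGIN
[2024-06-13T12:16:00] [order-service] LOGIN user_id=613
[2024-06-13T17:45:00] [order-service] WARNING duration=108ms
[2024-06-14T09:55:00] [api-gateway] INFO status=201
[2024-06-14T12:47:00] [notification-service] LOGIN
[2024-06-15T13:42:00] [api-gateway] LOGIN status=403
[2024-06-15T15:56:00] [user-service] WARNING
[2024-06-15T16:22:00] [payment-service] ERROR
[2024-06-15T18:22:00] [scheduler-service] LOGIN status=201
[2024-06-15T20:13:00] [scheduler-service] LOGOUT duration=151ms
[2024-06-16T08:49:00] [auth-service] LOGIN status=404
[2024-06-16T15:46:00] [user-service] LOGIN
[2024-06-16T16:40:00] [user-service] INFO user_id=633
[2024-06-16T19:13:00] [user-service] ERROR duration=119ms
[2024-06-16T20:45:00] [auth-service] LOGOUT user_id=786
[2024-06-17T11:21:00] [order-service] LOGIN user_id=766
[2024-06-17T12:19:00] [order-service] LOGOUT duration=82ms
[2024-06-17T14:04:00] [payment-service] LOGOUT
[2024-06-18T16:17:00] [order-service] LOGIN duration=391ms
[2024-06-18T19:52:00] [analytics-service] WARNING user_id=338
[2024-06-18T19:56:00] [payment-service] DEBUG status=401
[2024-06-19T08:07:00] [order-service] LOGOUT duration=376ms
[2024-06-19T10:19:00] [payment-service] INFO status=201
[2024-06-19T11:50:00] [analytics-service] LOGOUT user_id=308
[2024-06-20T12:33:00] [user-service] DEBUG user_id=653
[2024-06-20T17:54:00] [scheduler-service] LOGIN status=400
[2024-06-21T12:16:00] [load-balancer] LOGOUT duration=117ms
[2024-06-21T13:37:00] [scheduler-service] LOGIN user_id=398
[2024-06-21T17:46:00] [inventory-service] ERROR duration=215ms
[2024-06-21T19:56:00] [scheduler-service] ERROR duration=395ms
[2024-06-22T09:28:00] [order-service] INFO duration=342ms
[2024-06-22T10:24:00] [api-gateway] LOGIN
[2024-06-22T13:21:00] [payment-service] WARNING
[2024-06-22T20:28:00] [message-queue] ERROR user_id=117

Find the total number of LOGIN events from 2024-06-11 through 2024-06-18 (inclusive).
11

To filter by date range:

1. Date range: 2024-06-11 through 2024-06-18, both dates inclusive
2. Filter for LOGIN events whose date falls in this range
3. Count matching events: 11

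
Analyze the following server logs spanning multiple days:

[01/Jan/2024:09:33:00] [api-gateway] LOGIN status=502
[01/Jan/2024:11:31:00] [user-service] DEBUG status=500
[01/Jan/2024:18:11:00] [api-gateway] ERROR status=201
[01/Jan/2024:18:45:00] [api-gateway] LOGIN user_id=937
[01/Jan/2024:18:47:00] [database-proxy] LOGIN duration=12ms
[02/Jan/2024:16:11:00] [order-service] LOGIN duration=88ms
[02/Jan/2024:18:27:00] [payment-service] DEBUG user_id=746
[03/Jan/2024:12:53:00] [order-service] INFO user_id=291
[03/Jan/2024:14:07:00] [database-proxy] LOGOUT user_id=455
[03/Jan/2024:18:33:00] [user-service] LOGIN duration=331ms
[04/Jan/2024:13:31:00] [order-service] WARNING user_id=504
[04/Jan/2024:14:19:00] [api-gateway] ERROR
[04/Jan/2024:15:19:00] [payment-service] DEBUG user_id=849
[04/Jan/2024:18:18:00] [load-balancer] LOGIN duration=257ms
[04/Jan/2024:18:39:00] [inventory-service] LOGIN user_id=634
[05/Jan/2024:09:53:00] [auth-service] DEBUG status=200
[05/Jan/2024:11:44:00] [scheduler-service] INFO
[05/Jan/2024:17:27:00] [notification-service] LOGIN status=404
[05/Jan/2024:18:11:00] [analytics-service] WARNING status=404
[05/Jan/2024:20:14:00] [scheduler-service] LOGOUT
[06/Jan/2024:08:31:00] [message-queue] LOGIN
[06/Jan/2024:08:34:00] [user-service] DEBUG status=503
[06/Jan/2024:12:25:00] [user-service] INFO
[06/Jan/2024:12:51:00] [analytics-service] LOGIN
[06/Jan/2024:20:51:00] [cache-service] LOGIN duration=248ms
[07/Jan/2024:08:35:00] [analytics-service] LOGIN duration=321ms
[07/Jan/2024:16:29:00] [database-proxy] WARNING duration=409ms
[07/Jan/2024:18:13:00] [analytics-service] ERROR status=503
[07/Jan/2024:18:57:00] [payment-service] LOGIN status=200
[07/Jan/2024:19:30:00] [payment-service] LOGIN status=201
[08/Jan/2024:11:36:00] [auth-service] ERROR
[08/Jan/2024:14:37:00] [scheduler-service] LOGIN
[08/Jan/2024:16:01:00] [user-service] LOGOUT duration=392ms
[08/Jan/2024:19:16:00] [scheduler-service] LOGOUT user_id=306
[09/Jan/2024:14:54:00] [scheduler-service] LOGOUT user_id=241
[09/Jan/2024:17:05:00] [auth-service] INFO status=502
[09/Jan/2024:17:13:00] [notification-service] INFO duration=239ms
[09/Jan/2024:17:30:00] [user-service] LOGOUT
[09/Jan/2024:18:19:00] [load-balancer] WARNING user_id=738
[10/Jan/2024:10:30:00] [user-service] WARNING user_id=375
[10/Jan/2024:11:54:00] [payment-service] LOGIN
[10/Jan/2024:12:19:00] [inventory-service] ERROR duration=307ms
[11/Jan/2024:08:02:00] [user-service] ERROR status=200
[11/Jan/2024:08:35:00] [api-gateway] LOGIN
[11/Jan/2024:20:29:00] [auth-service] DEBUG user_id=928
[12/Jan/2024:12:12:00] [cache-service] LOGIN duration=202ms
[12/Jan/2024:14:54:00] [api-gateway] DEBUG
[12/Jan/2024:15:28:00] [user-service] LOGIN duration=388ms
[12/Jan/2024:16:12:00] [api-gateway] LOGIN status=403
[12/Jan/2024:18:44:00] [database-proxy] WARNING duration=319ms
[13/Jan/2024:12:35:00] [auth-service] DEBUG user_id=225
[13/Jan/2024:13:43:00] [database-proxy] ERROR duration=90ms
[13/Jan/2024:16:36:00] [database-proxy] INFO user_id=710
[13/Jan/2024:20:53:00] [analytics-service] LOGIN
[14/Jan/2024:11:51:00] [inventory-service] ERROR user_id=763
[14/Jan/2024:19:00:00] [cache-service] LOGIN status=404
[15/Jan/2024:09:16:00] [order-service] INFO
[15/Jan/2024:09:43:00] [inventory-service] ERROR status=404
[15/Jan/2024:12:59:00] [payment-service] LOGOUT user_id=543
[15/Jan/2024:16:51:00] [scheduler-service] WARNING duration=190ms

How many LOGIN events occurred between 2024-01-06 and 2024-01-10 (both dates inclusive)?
8

To filter by date range:

1. Date range: 2024-01-06 through 2024-01-10, both dates inclusive
2. Filter for LOGIN events whose date falls in this range
3. Count matching events: 8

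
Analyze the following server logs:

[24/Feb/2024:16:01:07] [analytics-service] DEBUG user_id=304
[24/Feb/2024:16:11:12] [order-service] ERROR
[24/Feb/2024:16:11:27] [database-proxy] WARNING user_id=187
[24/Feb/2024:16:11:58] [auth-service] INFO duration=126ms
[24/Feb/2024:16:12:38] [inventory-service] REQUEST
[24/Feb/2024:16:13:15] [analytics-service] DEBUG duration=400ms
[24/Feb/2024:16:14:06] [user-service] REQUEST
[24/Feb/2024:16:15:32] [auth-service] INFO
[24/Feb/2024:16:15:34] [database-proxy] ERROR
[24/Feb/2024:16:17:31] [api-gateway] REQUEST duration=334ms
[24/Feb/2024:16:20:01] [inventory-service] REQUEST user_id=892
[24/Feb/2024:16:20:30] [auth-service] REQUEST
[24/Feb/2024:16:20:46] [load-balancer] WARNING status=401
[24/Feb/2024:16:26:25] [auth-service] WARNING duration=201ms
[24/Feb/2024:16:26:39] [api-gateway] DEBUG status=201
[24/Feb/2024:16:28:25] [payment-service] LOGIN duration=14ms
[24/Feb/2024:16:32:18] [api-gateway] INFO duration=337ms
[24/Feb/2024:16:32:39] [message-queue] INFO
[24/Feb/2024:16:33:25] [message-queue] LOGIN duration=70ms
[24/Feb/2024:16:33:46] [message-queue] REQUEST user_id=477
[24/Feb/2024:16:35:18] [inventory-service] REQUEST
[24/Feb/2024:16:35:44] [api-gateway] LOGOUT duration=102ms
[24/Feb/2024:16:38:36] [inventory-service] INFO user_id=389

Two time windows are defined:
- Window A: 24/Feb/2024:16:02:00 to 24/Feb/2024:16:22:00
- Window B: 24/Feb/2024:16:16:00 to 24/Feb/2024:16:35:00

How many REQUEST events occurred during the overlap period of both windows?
3

To find overlap events:

1. Window A: 24/Feb/2024:16:02:00 to 24/Feb/2024:16:22:00
2. Window B: 24/Feb/2024:16:16:00 to 24/Feb/2024:16:35:00
3. Overlap period: 24/Feb/2024:16:16:00 to 24/Feb/2024:16:22:00
4. Count REQUEST events in overlap: 3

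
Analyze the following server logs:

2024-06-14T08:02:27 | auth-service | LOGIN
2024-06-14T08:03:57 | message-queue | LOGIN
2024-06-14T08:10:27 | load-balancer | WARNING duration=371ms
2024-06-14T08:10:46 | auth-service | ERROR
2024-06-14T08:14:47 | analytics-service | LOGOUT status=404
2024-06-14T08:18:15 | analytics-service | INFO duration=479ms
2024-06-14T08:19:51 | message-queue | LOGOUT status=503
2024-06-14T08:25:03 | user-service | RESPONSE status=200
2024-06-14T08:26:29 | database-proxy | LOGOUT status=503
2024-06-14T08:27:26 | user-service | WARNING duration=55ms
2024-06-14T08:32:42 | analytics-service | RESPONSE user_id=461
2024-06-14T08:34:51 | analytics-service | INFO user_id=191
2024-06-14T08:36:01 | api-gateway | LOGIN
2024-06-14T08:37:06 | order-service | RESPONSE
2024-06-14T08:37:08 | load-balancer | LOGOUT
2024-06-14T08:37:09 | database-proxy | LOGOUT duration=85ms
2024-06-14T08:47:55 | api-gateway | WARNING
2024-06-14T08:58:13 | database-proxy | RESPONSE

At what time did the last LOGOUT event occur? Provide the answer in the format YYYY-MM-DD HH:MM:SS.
2024-06-14 08:37:09

To find the last event:

1. Filter for all LOGOUT events
2. Sort by timestamp
3. Select the last one
4. Timestamp: 2024-06-14 08:37:09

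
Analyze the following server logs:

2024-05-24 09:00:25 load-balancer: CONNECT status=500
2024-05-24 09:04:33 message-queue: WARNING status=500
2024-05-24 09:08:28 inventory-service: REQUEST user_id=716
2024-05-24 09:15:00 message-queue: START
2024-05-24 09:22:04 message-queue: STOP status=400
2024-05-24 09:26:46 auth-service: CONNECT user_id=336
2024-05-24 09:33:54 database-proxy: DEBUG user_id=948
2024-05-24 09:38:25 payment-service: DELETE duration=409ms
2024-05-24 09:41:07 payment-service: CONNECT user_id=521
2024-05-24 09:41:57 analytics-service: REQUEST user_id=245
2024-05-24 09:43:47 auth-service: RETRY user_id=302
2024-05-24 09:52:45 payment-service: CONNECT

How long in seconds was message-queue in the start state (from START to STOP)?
424

To calculate state duration:

1. Find START event for message-queue: 2024-05-24 09:15:00
2. Find STOP event for message-queue: 2024-05-24 09:22:04
3. Calculate duration: 2024-05-24 09:22:04 - 2024-05-24 09:15:00 = 424 seconds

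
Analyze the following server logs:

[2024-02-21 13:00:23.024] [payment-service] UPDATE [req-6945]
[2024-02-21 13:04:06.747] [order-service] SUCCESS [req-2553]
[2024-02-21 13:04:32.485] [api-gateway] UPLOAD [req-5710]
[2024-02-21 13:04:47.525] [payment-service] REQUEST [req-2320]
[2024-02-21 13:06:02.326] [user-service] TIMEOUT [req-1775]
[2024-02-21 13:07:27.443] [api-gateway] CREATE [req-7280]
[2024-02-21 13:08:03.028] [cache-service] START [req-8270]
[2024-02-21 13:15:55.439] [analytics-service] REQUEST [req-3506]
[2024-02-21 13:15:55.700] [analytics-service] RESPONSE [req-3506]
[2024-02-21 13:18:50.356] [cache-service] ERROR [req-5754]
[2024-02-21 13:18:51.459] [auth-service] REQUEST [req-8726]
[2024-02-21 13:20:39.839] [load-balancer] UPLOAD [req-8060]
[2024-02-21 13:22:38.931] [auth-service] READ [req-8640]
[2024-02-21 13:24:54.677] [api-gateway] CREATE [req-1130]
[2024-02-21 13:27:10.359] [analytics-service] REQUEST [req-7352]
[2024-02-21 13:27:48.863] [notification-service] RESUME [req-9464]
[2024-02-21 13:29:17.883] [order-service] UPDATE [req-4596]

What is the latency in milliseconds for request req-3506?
261

To calculate latency:

1. Find REQUEST with id req-3506: 2024-02-21 13:15:55.439
2. Find RESPONSE with id req-3506: 2024-02-21 13:15:55.700
3. Latency: 2024-02-21 13:15:55.700 - 2024-02-21 13:15:55.439 = 261ms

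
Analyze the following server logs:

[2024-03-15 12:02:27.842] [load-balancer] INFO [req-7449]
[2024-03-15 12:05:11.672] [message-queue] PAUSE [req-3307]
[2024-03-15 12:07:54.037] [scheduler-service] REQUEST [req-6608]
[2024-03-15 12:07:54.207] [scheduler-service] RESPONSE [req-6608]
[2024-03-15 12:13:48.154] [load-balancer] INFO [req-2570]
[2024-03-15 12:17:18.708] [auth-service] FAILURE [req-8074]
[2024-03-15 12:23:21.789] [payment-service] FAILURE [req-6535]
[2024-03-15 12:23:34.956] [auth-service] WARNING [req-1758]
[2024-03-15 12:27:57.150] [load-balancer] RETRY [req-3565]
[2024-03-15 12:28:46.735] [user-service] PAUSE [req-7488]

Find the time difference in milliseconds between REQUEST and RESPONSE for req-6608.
170

To calculate latency:

1. Find REQUEST with id req-6608: 2024-03-15 12:07:54.037
2. Find RESPONSE with id req-6608: 2024-03-15 12:07:54.207
3. Latency: 2024-03-15 12:07:54.207 - 2024-03-15 12:07:54.037 = 170ms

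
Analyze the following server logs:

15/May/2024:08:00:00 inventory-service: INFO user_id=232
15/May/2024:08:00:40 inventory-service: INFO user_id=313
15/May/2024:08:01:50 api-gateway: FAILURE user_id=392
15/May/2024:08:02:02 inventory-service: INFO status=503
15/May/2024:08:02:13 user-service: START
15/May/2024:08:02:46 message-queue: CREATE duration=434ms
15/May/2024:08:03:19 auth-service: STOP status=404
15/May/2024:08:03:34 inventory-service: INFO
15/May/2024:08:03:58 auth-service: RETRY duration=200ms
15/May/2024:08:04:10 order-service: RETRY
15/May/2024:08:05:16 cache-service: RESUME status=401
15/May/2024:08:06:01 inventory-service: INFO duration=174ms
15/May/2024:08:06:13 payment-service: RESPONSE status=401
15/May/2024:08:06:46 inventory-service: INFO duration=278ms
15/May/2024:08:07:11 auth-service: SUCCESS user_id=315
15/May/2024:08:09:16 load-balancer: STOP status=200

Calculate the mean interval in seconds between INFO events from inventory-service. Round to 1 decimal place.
81.2

To calculate average interval:

1. Find all INFO events for inventory-service in order
2. Calculate time gaps between consecutive events
3. Compute mean of gaps: 406 / 5 = 81.2 seconds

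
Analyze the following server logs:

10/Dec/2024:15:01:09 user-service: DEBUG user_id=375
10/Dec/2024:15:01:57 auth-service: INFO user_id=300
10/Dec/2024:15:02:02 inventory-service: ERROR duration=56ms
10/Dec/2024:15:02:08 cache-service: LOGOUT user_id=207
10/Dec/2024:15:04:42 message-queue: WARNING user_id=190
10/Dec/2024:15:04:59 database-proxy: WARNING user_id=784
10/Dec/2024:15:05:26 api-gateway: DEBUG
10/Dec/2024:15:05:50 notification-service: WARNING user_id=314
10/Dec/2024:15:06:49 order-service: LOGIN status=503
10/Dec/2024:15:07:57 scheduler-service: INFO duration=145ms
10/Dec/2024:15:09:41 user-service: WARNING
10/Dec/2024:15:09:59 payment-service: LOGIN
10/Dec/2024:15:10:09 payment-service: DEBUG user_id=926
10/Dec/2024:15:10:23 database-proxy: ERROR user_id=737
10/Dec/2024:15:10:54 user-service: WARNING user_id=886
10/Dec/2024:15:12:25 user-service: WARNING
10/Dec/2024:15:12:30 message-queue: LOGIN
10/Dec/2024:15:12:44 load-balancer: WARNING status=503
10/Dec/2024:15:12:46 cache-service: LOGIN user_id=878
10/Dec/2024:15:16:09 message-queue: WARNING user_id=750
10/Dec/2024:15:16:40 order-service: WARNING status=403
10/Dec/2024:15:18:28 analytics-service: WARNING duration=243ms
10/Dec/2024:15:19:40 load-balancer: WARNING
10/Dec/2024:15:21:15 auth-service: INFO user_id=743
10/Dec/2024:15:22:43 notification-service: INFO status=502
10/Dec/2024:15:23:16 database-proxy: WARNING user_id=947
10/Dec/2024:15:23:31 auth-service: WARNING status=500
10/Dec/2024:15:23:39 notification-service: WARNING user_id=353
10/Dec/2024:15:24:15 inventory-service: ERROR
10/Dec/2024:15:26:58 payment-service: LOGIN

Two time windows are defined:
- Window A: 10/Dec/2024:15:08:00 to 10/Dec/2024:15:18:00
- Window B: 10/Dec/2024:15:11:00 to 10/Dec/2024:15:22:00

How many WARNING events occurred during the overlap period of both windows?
4

To find overlap events:

1. Window A: 10/Dec/2024:15:08:00 to 10/Dec/2024:15:18:00
2. Window B: 10/Dec/2024:15:11:00 to 10/Dec/2024:15:22:00
3. Overlap period: 10/Dec/2024:15:11:00 to 10/Dec/2024:15:18:00
4. Count WARNING events in overlap: 4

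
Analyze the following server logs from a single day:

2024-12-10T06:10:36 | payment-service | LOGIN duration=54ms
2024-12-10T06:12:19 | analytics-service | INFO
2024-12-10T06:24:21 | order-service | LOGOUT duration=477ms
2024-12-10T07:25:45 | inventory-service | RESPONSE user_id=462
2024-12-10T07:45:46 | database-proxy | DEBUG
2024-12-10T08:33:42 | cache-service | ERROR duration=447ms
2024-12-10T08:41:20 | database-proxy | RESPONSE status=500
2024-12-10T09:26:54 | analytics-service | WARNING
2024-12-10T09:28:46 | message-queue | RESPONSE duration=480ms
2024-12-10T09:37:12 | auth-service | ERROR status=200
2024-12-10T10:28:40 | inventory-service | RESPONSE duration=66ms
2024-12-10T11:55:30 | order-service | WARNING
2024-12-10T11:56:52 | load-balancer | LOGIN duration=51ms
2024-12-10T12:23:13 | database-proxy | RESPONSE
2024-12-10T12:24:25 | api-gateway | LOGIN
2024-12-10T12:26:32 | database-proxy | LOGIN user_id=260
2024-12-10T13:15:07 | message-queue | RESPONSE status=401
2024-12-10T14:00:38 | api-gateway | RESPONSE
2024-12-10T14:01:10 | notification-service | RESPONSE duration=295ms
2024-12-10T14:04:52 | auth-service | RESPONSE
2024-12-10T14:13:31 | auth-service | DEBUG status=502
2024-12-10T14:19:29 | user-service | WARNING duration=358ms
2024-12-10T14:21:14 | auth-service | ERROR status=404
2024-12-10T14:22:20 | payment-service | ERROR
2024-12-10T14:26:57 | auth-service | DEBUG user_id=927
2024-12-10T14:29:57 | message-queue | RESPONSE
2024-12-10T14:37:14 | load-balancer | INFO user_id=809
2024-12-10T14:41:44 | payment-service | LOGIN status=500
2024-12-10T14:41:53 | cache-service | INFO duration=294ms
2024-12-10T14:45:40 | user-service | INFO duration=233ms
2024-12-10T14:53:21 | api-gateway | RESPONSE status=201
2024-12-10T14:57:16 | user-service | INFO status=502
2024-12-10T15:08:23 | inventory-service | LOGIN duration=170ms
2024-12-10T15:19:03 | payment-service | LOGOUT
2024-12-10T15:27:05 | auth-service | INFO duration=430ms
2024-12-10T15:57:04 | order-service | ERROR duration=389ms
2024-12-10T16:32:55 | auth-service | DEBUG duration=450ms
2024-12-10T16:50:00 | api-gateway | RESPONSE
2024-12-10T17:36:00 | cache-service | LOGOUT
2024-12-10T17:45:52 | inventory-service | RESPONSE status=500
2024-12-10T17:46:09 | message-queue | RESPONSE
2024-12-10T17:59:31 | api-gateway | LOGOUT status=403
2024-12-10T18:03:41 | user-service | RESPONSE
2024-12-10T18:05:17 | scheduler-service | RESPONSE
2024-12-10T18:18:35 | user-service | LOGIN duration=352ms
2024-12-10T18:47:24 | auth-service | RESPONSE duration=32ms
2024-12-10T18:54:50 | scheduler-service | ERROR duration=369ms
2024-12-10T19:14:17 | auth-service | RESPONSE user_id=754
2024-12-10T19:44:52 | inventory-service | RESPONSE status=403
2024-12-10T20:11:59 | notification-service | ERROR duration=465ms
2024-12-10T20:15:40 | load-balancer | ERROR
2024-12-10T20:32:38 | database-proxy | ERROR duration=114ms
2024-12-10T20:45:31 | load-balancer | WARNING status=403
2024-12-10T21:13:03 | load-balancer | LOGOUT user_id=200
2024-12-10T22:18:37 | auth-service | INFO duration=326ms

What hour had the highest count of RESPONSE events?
14

To find the peak hour:

1. Group all RESPONSE events by hour
2. Count events in each hour
3. Find hour with maximum count
4. Peak hour: 14 (with 5 events)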